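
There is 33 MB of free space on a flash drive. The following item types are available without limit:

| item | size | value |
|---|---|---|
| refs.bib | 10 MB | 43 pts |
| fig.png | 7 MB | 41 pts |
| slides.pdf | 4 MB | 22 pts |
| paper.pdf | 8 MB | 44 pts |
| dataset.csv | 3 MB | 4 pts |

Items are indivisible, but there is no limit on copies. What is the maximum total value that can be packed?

189 pts

Best value-per-unit is fig.png at 41/7; filling with it alone gives 4×41 = 164.
Optimal mix: 3×fig.png + 3×slides.pdf → size 33, value 189.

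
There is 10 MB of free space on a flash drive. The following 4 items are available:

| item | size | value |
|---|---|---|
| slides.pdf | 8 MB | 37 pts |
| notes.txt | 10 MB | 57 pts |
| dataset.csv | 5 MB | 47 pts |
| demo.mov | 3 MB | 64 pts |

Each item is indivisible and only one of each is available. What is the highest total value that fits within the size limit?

This is a 0/1 knapsack; check combinations near the capacity.
- dataset.csv+demo.mov: size 5+3=8, value 47+64=111
- demo.mov: size 3, value 64
- notes.txt: size 10, value 57
- dataset.csv: size 5, value 47
Best: 111 pts.

111 pts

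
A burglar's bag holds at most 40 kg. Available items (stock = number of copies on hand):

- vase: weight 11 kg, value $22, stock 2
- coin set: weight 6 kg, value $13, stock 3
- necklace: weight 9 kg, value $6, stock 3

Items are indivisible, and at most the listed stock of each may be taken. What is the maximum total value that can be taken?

$83

Top feasible selections:
- 2×vase + 3×coin set: weight 40, value 83
- 2×vase + 2×coin set: weight 34, value 70
- 1×vase + 3×coin set + 1×necklace: weight 38, value 67
- 2×vase + 1×coin set + 1×necklace: weight 37, value 63
Best: $83.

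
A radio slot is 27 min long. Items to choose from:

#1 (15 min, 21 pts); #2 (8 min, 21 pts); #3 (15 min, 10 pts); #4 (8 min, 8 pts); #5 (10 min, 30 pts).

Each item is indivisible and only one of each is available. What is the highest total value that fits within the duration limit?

Check high-value combinations within 27 min:
- #2+#4+#5: duration 8+8+10=26, value 21+8+30=59
- #2+#5: duration 8+10=18, value 21+30=51
- #1+#5: duration 15+10=25, value 21+30=51
- #1+#2: duration 15+8=23, value 21+21=42
Best: 59 pts.

59 pts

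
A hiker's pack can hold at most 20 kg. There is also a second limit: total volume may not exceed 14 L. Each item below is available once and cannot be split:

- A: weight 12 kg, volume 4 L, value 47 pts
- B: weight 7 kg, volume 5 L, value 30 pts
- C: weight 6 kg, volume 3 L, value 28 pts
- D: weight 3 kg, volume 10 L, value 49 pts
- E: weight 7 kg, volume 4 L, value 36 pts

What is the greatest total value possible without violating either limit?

96 pts

Feasible sets respecting both limits:
- A+D: weight 15, volume 14, value 96
- B+C+E: weight 20, volume 12, value 94
- D+E: weight 10, volume 14, value 85
- A+E: weight 19, volume 8, value 83
Best: 96 pts.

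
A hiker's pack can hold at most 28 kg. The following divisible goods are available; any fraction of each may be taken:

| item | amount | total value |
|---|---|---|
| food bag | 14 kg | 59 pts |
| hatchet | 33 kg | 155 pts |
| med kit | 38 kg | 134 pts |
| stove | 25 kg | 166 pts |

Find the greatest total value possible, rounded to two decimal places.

180.09

Take in order of value per unit:
- stove (166/25 per unit): all 25 → value 166, running total 166.00
- hatchet (155/33 per unit): 3 of 33 → value 3×155/33 = 14.0909, running total 180.09
Total 180.09.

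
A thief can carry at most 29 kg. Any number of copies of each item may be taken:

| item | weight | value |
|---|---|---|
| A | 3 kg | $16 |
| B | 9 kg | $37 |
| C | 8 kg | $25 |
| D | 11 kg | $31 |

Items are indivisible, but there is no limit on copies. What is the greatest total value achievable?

$144

Best value-per-unit is A at 16/3, and filling with it alone uses weight 9×3=27. No mix of the others beats 9×16 = 144.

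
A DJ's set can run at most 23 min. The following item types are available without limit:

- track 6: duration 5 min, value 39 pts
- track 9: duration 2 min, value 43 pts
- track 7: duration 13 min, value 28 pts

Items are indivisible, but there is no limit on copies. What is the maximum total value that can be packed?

473 pts

Best value-per-unit is track 9 at 43/2, and filling with it alone uses duration 11×2=22. No mix of the others beats 11×43 = 473.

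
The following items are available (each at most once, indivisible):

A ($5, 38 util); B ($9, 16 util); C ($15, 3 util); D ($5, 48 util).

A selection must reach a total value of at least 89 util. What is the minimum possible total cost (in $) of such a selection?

19

Subsets with value ≥ 89, sorted by total cost:
- A+B+D: cost 19, value 102
- A+C+D: cost 25, value 89
- A+B+C+D: cost 34, value 105
Minimum cost: 19 $.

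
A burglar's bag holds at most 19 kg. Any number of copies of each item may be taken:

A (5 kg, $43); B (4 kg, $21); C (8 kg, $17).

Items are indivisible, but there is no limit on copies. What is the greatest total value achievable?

$150

Best value-per-unit is A at 43/5; filling with it alone gives 3×43 = 129.
Optimal mix: 3×A + 1×B → weight 19, value 150.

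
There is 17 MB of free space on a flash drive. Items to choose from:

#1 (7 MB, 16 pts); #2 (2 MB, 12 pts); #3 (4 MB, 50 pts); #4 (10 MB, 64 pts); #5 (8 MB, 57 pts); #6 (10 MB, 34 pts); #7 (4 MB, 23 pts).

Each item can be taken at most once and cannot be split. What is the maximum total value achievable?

Check high-value combinations within 17 MB:
- #3+#5+#7: size 4+8+4=16, value 50+57+23=130
- #2+#3+#4: size 2+4+10=16, value 12+50+64=126
- #2+#3+#5: size 2+4+8=14, value 12+50+57=119
Best: 130 pts.

130 pts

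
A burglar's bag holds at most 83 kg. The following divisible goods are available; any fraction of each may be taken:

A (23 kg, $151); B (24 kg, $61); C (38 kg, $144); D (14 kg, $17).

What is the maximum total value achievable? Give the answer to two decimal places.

350.92

Take in order of value per unit:
- A (151/23 per unit): all 23 → value 151, running total 151.00
- C (144/38 per unit): all 38 → value 144, running total 295.00
- B (61/24 per unit): 22 of 24 → value 22×61/24 = 55.9167, running total 350.92
Total 350.92.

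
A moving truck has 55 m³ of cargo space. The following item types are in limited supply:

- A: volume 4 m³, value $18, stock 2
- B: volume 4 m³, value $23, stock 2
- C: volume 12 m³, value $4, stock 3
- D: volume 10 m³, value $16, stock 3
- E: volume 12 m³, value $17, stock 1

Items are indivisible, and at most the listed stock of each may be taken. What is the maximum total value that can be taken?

Best selections within volume 55 and stock limits:
- 2×A + 2×B + 2×D + 1×E: volume 48, value 131
- 2×A + 2×B + 3×D: volume 46, value 130
Best: $131.

$131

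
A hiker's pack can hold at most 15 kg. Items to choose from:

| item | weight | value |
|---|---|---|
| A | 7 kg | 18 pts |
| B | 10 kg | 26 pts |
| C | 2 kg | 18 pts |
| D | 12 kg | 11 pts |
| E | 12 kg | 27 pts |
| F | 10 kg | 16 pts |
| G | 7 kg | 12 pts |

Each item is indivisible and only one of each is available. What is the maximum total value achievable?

Check high-value combinations within 15 kg:
- C+E: weight 2+12=14, value 18+27=45
- B+C: weight 10+2=12, value 26+18=44
- A+C: weight 7+2=9, value 18+18=36
- C+F: weight 2+10=12, value 18+16=34
- C+G: weight 2+7=9, value 18+12=30
Best: 45 pts.

45 pts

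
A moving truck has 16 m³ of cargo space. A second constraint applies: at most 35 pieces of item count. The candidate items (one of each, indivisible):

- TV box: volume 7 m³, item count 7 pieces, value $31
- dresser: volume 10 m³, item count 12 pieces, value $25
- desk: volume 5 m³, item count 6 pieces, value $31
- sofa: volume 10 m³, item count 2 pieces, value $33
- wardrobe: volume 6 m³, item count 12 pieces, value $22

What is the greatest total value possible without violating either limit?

Feasible sets respecting both limits:
- desk+sofa: volume 15, item count 8, value 64
- TV box+desk: volume 12, item count 13, value 62
- dresser+desk: volume 15, item count 18, value 56
- sofa+wardrobe: volume 16, item count 14, value 55
Best: $64.

$64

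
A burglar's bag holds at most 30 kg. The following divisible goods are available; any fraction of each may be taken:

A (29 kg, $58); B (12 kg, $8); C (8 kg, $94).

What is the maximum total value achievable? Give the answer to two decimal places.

Take in order of value per unit:
- C (94/8 per unit): all 8 → value 94, running total 94.00
- A (58/29 per unit): 22 of 29 → value 22×58/29 = 44.0000, running total 138.00
Total 138.00.

138.00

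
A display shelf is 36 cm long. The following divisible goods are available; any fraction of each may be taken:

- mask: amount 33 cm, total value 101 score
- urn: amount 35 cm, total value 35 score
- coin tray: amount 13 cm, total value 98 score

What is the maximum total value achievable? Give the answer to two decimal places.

168.39

Take in order of value per unit:
- coin tray (98/13 per unit): all 13 → value 98, running total 98.00
- mask (101/33 per unit): 23 of 33 → value 23×101/33 = 70.3939, running total 168.39
Total 168.39.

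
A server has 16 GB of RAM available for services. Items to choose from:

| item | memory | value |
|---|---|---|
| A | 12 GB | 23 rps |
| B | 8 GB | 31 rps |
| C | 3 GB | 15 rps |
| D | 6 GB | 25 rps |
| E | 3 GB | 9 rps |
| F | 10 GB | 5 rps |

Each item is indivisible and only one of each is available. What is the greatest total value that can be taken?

56 rps

Check high-value combinations within 16 GB:
- B+D: memory 8+6=14, value 31+25=56
- B+C+E: memory 8+3+3=14, value 31+15+9=55
- C+D+E: memory 3+6+3=12, value 15+25+9=49
Best: 56 rps.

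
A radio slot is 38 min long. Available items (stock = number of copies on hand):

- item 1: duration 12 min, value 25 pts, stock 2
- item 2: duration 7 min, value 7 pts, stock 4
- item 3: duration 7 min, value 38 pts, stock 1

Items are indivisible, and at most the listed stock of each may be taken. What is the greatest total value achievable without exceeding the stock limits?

95 pts

Best selections within duration 38 and stock limits:
- 2×item 1 + 1×item 2 + 1×item 3: duration 38, value 95
- 2×item 1 + 1×item 3: duration 31, value 88
Best: 95 pts.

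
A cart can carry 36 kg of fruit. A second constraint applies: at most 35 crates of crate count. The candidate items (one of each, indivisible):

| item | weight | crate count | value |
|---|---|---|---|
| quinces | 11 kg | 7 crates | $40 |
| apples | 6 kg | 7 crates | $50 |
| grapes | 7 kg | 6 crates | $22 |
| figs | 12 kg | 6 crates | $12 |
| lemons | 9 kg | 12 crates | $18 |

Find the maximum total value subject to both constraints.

$130

Feasible sets respecting both limits:
- quinces+apples+grapes+lemons: weight 33, crate count 32, value 130
- quinces+apples+grapes+figs: weight 36, crate count 26, value 124
- quinces+apples+grapes: weight 24, crate count 20, value 112
Best: $130.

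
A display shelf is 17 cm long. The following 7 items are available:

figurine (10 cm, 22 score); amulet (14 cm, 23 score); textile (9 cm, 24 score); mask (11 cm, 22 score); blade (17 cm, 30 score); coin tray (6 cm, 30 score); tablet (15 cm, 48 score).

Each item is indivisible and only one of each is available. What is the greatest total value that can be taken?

54 score

Check high-value combinations within 17 cm:
- textile+coin tray: length 9+6=15, value 24+30=54
- figurine+coin tray: length 10+6=16, value 22+30=52
- mask+coin tray: length 11+6=17, value 22+30=52
- tablet: length 15, value 48
- coin tray: length 6, value 30
Best: 54 score.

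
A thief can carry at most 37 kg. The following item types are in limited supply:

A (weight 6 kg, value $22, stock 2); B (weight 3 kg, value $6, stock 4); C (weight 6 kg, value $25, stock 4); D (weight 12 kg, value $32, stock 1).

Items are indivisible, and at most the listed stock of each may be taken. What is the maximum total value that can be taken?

Best selections within weight 37 and stock limits:
- 2×A + 4×C: weight 36, value 144
- 1×A + 2×B + 4×C: weight 36, value 134
Best: $144.

$144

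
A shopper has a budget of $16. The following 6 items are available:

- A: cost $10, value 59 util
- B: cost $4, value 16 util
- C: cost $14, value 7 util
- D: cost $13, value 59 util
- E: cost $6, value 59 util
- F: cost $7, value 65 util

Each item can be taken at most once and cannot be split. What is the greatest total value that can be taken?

This is a 0/1 knapsack; check combinations near the capacity.
- E+F: cost 6+7=13, value 59+65=124
- A+E: cost 10+6=16, value 59+59=118
- B+F: cost 4+7=11, value 16+65=81
- B+E: cost 4+6=10, value 16+59=75
- A+B: cost 10+4=14, value 59+16=75
Best: 124 util.

124 util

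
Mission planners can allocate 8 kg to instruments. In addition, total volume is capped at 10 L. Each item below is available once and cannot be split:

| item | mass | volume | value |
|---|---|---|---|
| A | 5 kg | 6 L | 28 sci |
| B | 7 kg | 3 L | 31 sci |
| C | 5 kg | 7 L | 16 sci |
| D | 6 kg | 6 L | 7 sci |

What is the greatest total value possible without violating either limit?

Feasible sets respecting both limits:
- B: mass 7, volume 3, value 31
- A: mass 5, volume 6, value 28
- C: mass 5, volume 7, value 16
- D: mass 6, volume 6, value 7
Best: 31 sci.

31 sci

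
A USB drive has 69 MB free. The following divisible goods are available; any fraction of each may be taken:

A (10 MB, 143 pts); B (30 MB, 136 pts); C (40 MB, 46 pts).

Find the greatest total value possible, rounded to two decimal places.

Take in order of value per unit:
- A (143/10 per unit): all 10 → value 143, running total 143.00
- B (136/30 per unit): all 30 → value 136, running total 279.00
- C (46/40 per unit): 29 of 40 → value 29×46/40 = 33.3500, running total 312.35
Total 312.35.

312.35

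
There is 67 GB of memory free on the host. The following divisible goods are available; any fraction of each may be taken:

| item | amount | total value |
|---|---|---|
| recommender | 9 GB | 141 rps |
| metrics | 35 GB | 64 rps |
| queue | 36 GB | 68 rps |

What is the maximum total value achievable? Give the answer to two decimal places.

Take in order of value per unit:
- recommender (141/9 per unit): all 9 → value 141, running total 141.00
- queue (68/36 per unit): all 36 → value 68, running total 209.00
- metrics (64/35 per unit): 22 of 35 → value 22×64/35 = 40.2286, running total 249.23
Total 249.23.

249.23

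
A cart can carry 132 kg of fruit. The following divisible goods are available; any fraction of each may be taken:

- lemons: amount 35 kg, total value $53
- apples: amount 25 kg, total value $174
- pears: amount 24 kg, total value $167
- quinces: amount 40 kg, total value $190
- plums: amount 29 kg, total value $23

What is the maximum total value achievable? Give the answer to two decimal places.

Take in order of value per unit:
- apples (174/25 per unit): all 25 → value 174, running total 174.00
- pears (167/24 per unit): all 24 → value 167, running total 341.00
- quinces (190/40 per unit): all 40 → value 190, running total 531.00
- lemons (53/35 per unit): all 35 → value 53, running total 584.00
- plums (23/29 per unit): 8 of 29 → value 8×23/29 = 6.3448, running total 590.34
Total 590.34.

590.34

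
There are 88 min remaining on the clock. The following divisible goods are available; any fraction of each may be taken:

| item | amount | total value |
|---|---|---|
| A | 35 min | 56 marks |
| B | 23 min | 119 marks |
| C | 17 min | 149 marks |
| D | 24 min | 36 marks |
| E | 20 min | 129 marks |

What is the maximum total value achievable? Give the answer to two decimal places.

441.80

Take in order of value per unit:
- C (149/17 per unit): all 17 → value 149, running total 149.00
- E (129/20 per unit): all 20 → value 129, running total 278.00
- B (119/23 per unit): all 23 → value 119, running total 397.00
- A (56/35 per unit): 28 of 35 → value 28×56/35 = 44.8000, running total 441.80
Total 441.80.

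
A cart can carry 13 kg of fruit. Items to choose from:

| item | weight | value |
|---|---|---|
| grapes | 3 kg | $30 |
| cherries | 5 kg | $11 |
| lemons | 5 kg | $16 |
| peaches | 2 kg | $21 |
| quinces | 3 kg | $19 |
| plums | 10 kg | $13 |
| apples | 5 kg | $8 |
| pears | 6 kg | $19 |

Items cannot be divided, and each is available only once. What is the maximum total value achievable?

$86

Check high-value combinations within 13 kg:
- grapes+lemons+peaches+quinces: weight 3+5+2+3=13, value 30+16+21+19=86
- grapes+cherries+peaches+quinces: weight 3+5+2+3=13, value 30+11+21+19=81
- grapes+peaches+quinces+apples: weight 3+2+3+5=13, value 30+21+19+8=78
- grapes+peaches+quinces: weight 3+2+3=8, value 30+21+19=70
Best: $86.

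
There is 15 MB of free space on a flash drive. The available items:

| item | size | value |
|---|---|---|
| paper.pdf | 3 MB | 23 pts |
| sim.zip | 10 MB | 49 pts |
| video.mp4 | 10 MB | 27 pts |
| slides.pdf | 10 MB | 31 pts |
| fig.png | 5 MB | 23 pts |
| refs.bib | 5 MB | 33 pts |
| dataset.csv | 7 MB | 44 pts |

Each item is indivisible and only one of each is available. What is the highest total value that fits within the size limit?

100 pts

This is a 0/1 knapsack; check combinations near the capacity.
- paper.pdf+refs.bib+dataset.csv: size 3+5+7=15, value 23+33+44=100
- paper.pdf+fig.png+dataset.csv: size 3+5+7=15, value 23+23+44=90
- sim.zip+refs.bib: size 10+5=15, value 49+33=82
Best: 100 pts.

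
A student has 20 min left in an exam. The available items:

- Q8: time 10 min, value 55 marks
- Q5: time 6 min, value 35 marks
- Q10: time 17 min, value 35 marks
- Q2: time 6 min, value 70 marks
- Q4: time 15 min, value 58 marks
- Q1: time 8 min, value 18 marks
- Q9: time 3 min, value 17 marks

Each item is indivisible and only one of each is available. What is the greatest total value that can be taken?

142 marks

Check high-value combinations within 20 min:
- Q8+Q2+Q9: time 10+6+3=19, value 55+70+17=142
- Q8+Q2: time 10+6=16, value 55+70=125
- Q5+Q2+Q1: time 6+6+8=20, value 35+70+18=123
- Q5+Q2+Q9: time 6+6+3=15, value 35+70+17=122
- Q8+Q5+Q9: time 10+6+3=19, value 55+35+17=107
Best: 142 marks.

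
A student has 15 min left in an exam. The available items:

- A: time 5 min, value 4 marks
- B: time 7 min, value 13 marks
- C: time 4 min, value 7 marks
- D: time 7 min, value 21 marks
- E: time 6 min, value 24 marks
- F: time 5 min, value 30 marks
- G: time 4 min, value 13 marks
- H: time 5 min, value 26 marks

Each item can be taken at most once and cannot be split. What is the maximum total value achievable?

Check high-value combinations within 15 min:
- F+G+H: time 5+4+5=14, value 30+13+26=69
- E+F+G: time 6+5+4=15, value 24+30+13=67
- C+F+H: time 4+5+5=14, value 7+30+26=63
- E+G+H: time 6+4+5=15, value 24+13+26=63
Best: 69 marks.

69 marks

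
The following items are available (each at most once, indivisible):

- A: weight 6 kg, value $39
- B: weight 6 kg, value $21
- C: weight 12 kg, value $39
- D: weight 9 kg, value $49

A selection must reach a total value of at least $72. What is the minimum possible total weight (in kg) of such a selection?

Subsets with value ≥ 72, sorted by total weight:
- A+D: weight 15, value 88
- A+C: weight 18, value 78
Minimum weight: 15 kg.

15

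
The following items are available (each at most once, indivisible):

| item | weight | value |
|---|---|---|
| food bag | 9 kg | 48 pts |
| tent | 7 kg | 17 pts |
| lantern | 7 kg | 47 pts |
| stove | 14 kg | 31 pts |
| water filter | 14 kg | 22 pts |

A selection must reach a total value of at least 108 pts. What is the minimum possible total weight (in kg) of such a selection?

Subsets with value ≥ 108, sorted by total weight:
- food bag+tent+lantern: weight 23, value 112
- food bag+lantern+stove: weight 30, value 126
- food bag+lantern+water filter: weight 30, value 117
- food bag+tent+lantern+stove: weight 37, value 143
Minimum weight: 23 kg.

23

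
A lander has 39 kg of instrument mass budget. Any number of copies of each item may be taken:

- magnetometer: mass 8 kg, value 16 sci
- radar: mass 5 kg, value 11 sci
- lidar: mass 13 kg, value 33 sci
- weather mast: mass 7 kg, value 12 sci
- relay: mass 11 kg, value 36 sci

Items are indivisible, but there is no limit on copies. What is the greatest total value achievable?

Best value-per-unit is relay at 36/11; filling with it alone gives 3×36 = 108.
Optimal mix: 1×radar + 3×relay → mass 38, value 119.

119 sci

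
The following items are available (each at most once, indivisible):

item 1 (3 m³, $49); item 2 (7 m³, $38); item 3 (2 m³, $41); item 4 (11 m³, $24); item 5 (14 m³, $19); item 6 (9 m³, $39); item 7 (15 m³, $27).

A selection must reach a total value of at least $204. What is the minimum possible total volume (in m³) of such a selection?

46

Subsets with value ≥ 204, sorted by total volume:
- item 1+item 2+item 3+item 4+item 5+item 6: volume 46, value 210
- item 1+item 2+item 3+item 4+item 6+item 7: volume 47, value 218
- item 1+item 2+item 3+item 5+item 6+item 7: volume 50, value 213
Minimum volume: 46 m³.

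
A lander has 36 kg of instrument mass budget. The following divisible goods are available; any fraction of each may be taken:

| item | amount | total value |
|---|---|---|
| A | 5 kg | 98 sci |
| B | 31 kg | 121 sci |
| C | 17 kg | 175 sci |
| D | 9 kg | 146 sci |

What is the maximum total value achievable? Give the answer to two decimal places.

438.52

Take in order of value per unit:
- A (98/5 per unit): all 5 → value 98, running total 98.00
- D (146/9 per unit): all 9 → value 146, running total 244.00
- C (175/17 per unit): all 17 → value 175, running total 419.00
- B (121/31 per unit): 5 of 31 → value 5×121/31 = 19.5161, running total 438.52
Total 438.52.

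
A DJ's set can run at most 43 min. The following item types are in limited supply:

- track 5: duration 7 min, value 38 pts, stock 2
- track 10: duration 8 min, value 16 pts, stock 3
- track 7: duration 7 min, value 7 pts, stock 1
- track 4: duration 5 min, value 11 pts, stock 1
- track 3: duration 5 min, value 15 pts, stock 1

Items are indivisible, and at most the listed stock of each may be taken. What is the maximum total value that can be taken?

139 pts

Top feasible selections:
- 2×track 5 + 3×track 10 + 1×track 3: duration 43, value 139
- 2×track 5 + 3×track 10 + 1×track 4: duration 43, value 135
- 2×track 5 + 2×track 10 + 1×track 4 + 1×track 3: duration 40, value 134
- 2×track 5 + 2×track 10 + 1×track 7 + 1×track 3: duration 42, value 130
Best: 139 pts.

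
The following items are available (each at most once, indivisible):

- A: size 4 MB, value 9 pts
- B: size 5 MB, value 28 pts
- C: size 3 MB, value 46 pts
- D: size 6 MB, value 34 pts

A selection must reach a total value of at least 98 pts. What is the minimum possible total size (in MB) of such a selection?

14

Subsets with value ≥ 98, sorted by total size:
- B+C+D: size 14, value 108
- A+B+C+D: size 18, value 117
Minimum size: 14 MB.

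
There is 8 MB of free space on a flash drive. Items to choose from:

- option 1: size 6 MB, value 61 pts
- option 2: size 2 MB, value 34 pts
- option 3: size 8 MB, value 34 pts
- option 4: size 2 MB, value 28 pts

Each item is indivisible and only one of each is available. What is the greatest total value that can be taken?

95 pts

Check high-value combinations within 8 MB:
- option 1+option 2: size 6+2=8, value 61+34=95
- option 1+option 4: size 6+2=8, value 61+28=89
- option 2+option 4: size 2+2=4, value 34+28=62
Best: 95 pts.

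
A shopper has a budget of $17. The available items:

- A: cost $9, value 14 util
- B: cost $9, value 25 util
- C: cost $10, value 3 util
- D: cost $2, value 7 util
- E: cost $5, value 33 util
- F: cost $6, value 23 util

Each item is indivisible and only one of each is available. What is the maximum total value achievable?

65 util

Check high-value combinations within $17:
- B+D+E: cost 9+2+5=16, value 25+7+33=65
- D+E+F: cost 2+5+6=13, value 7+33+23=63
- B+E: cost 9+5=14, value 25+33=58
- E+F: cost 5+6=11, value 33+23=56
- B+D+F: cost 9+2+6=17, value 25+7+23=55
Best: 65 util.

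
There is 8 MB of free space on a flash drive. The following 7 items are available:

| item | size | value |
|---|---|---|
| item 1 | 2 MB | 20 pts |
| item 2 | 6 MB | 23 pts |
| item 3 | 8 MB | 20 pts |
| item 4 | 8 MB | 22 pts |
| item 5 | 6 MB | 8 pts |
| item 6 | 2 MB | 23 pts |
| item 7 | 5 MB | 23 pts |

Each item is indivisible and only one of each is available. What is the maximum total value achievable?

Check high-value combinations within 8 MB:
- item 6+item 7: size 2+5=7, value 23+23=46
- item 2+item 6: size 6+2=8, value 23+23=46
- item 1+item 6: size 2+2=4, value 20+23=43
- item 1+item 7: size 2+5=7, value 20+23=43
- item 1+item 2: size 2+6=8, value 20+23=43
Best: 46 pts.

46 pts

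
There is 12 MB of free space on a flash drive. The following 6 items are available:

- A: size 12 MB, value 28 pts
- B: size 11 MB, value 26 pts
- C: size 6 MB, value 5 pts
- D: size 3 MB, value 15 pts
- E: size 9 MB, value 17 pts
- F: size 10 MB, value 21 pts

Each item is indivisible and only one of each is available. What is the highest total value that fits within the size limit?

32 pts

Check high-value combinations within 12 MB:
- D+E: size 3+9=12, value 15+17=32
- A: size 12, value 28
- B: size 11, value 26
- F: size 10, value 21
Best: 32 pts.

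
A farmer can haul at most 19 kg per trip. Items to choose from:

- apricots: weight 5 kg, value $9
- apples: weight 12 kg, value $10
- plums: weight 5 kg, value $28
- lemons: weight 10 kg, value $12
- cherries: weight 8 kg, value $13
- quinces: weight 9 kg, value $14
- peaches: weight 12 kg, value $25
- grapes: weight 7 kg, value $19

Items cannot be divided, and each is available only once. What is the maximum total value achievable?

Check high-value combinations within 19 kg:
- apricots+plums+grapes: weight 5+5+7=17, value 9+28+19=56
- plums+peaches: weight 5+12=17, value 28+25=53
- apricots+plums+quinces: weight 5+5+9=19, value 9+28+14=51
Best: $56.

$56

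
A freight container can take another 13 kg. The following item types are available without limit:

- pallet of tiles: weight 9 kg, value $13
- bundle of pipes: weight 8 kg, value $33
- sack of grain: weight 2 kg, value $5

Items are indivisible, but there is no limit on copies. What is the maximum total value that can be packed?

Best value-per-unit is bundle of pipes at 33/8; filling with it alone gives 1×33 = 33.
Optimal mix: 1×bundle of pipes + 2×sack of grain → weight 12, value 43.

$43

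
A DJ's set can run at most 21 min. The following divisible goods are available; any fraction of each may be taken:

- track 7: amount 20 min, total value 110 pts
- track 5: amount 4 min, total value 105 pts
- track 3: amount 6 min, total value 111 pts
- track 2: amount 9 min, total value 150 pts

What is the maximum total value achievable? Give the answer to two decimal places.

Take in order of value per unit:
- track 5 (105/4 per unit): all 4 → value 105, running total 105.00
- track 3 (111/6 per unit): all 6 → value 111, running total 216.00
- track 2 (150/9 per unit): all 9 → value 150, running total 366.00
- track 7 (110/20 per unit): 2 of 20 → value 2×110/20 = 11.0000, running total 377.00
Total 377.00.

377.00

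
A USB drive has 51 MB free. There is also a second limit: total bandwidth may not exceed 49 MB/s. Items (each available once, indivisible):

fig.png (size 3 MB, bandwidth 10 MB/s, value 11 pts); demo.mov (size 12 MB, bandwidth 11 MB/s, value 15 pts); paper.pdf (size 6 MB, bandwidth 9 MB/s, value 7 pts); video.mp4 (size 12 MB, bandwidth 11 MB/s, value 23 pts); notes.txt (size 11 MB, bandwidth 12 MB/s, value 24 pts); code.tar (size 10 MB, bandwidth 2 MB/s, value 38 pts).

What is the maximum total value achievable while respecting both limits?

111 pts

Feasible sets respecting both limits:
- fig.png+demo.mov+video.mp4+notes.txt+code.tar: size 48, bandwidth 46, value 111
- demo.mov+paper.pdf+video.mp4+notes.txt+code.tar: size 51, bandwidth 45, value 107
- fig.png+paper.pdf+video.mp4+notes.txt+code.tar: size 42, bandwidth 44, value 103
- demo.mov+video.mp4+notes.txt+code.tar: size 45, bandwidth 36, value 100
Best: 111 pts.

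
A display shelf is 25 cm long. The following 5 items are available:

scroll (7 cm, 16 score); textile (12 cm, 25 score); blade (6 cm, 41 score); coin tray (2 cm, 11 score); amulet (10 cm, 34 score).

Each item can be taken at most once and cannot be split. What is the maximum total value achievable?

102 score

Check high-value combinations within 25 cm:
- scroll+blade+coin tray+amulet: length 7+6+2+10=25, value 16+41+11+34=102
- scroll+blade+amulet: length 7+6+10=23, value 16+41+34=91
- blade+coin tray+amulet: length 6+2+10=18, value 41+11+34=86
Best: 102 score.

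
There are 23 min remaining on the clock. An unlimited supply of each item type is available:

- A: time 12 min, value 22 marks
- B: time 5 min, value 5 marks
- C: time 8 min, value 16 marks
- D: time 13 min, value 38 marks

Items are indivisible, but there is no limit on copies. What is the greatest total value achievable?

Best value-per-unit is D at 38/13; filling with it alone gives 1×38 = 38.
Optimal mix: 1×C + 1×D → time 21, value 54.

54 marks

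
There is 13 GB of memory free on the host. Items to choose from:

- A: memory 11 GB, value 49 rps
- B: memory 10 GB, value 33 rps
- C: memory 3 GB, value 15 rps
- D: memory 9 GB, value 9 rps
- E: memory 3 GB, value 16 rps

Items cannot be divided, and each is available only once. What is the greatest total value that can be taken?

This is a 0/1 knapsack; check combinations near the capacity.
- A: memory 11, value 49
- B+E: memory 10+3=13, value 33+16=49
- B+C: memory 10+3=13, value 33+15=48
Best: 49 rps.

49 rps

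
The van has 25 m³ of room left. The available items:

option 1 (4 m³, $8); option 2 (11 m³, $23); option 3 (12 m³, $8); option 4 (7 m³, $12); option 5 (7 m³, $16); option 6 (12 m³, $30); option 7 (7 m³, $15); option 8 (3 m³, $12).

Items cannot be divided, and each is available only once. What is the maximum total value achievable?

$59

Check high-value combinations within 25 m³:
- option 1+option 2+option 5+option 8: volume 4+11+7+3=25, value 8+23+16+12=59
- option 5+option 6+option 8: volume 7+12+3=22, value 16+30+12=58
- option 1+option 2+option 7+option 8: volume 4+11+7+3=25, value 8+23+15+12=58
Best: $59.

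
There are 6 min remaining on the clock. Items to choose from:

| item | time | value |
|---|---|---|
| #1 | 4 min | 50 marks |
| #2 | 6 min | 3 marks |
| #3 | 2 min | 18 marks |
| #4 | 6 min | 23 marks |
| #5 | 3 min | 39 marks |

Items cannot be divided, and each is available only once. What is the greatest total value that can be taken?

Check high-value combinations within 6 min:
- #1+#3: time 4+2=6, value 50+18=68
- #3+#5: time 2+3=5, value 18+39=57
- #1: time 4, value 50
- #5: time 3, value 39
- #4: time 6, value 23
Best: 68 marks.

68 marks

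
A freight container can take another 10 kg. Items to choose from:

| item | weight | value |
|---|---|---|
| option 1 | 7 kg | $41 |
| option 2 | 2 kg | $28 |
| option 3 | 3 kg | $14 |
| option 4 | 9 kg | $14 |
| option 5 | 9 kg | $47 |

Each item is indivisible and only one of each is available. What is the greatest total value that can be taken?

Check high-value combinations within 10 kg:
- option 1+option 2: weight 7+2=9, value 41+28=69
- option 1+option 3: weight 7+3=10, value 41+14=55
- option 5: weight 9, value 47
- option 2+option 3: weight 2+3=5, value 28+14=42
Best: $69.

$69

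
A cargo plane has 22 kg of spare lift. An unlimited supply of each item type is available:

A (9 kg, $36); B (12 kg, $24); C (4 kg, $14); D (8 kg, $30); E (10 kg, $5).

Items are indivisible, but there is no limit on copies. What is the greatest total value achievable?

$86

Best value-per-unit is A at 36/9; filling with it alone gives 2×36 = 72.
Optimal mix: 2×A + 1×C → weight 22, value 86.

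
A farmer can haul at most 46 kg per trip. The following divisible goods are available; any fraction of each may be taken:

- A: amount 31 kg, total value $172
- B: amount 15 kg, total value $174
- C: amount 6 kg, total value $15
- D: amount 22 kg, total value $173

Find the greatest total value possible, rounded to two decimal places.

Take in order of value per unit:
- B (174/15 per unit): all 15 → value 174, running total 174.00
- D (173/22 per unit): all 22 → value 173, running total 347.00
- A (172/31 per unit): 9 of 31 → value 9×172/31 = 49.9355, running total 396.94
Total 396.94.

396.94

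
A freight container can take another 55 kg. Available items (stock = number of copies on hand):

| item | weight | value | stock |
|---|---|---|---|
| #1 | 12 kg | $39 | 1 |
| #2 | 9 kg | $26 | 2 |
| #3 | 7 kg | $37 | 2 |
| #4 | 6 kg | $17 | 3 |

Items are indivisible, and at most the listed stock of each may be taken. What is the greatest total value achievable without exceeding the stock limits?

$190

Top feasible selections:
- 1×#1 + 1×#2 + 2×#3 + 3×#4: weight 53, value 190
- 1×#1 + 2×#2 + 2×#3 + 1×#4: weight 50, value 182
- 1×#1 + 2×#2 + 1×#3 + 3×#4: weight 55, value 179
Best: $190.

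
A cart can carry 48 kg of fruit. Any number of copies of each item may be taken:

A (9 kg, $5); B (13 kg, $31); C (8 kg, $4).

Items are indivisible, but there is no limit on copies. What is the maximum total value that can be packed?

$98

Best value-per-unit is B at 31/13; filling with it alone gives 3×31 = 93.
Optimal mix: 1×A + 3×B → weight 48, value 98.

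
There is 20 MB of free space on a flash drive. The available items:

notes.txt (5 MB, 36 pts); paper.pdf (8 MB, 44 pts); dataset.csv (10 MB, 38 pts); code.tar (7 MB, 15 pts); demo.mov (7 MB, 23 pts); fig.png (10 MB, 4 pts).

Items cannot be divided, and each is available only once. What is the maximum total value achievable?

103 pts

Check high-value combinations within 20 MB:
- notes.txt+paper.pdf+demo.mov: size 5+8+7=20, value 36+44+23=103
- notes.txt+paper.pdf+code.tar: size 5+8+7=20, value 36+44+15=95
- paper.pdf+dataset.csv: size 8+10=18, value 44+38=82
- notes.txt+paper.pdf: size 5+8=13, value 36+44=80
Best: 103 pts.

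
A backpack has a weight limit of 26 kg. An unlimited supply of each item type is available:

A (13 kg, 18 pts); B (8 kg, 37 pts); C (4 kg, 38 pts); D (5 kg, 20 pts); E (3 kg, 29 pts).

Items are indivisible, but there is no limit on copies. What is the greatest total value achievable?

Best value-per-unit is E at 29/3; filling with it alone gives 8×29 = 232.
Optimal mix: 2×C + 6×E → weight 26, value 250.

250 pts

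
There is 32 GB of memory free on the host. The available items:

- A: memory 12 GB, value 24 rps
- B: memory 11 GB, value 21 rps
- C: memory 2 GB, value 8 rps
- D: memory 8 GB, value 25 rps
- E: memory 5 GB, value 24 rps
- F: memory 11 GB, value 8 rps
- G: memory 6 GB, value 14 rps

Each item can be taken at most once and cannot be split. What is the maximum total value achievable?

92 rps

Check high-value combinations within 32 GB:
- B+C+D+E+G: memory 11+2+8+5+6=32, value 21+8+25+24+14=92
- A+D+E+G: memory 12+8+5+6=31, value 24+25+24+14=87
- B+D+E+G: memory 11+8+5+6=30, value 21+25+24+14=84
- A+C+D+E: memory 12+2+8+5=27, value 24+8+25+24=81
- C+D+E+F+G: memory 2+8+5+11+6=32, value 8+25+24+8+14=79
Best: 92 rps.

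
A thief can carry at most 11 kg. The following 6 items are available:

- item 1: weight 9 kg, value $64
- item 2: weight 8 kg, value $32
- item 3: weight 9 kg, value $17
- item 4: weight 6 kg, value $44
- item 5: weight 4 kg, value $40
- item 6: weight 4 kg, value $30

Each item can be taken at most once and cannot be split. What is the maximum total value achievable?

$84

This is a 0/1 knapsack; check combinations near the capacity.
- item 4+item 5: weight 6+4=10, value 44+40=84
- item 4+item 6: weight 6+4=10, value 44+30=74
- item 5+item 6: weight 4+4=8, value 40+30=70
- item 1: weight 9, value 64
Best: $84.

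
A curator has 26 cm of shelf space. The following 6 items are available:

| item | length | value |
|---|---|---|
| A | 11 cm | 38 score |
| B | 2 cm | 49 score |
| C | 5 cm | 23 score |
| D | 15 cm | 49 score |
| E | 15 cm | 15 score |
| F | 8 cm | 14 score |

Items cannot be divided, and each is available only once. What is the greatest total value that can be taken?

This is a 0/1 knapsack; check combinations near the capacity.
- A+B+C+F: length 11+2+5+8=26, value 38+49+23+14=124
- B+C+D: length 2+5+15=22, value 49+23+49=121
- B+D+F: length 2+15+8=25, value 49+49+14=112
- A+B+C: length 11+2+5=18, value 38+49+23=110
Best: 124 score.

124 score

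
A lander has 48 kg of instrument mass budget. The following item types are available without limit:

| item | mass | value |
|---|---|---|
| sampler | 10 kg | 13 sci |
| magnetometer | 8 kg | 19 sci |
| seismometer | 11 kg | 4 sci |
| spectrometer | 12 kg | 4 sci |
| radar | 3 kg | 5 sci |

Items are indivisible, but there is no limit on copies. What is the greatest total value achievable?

114 sci

Best value-per-unit is magnetometer at 19/8, and filling with it alone uses mass 6×8=48. No mix of the others beats 6×19 = 114.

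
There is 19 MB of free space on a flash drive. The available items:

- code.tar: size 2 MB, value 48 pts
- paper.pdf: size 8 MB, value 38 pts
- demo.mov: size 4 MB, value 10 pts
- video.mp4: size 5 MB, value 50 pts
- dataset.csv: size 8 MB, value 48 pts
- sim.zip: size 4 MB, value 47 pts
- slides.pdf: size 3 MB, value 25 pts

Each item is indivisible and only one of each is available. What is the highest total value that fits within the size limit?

193 pts

Check high-value combinations within 19 MB:
- code.tar+video.mp4+dataset.csv+sim.zip: size 2+5+8+4=19, value 48+50+48+47=193
- code.tar+paper.pdf+video.mp4+sim.zip: size 2+8+5+4=19, value 48+38+50+47=183
- code.tar+demo.mov+video.mp4+sim.zip+slides.pdf: size 2+4+5+4+3=18, value 48+10+50+47+25=180
- code.tar+video.mp4+dataset.csv+slides.pdf: size 2+5+8+3=18, value 48+50+48+25=171
- code.tar+video.mp4+sim.zip+slides.pdf: size 2+5+4+3=14, value 48+50+47+25=170
Best: 193 pts.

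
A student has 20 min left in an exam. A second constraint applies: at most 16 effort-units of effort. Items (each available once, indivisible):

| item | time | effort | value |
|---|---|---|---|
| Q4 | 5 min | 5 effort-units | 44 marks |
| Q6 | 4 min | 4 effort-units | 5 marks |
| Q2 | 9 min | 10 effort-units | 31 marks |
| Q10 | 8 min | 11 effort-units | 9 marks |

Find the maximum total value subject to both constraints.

75 marks

Feasible sets respecting both limits:
- Q4+Q2: time 14, effort 15, value 75
- Q4+Q10: time 13, effort 16, value 53
- Q4+Q6: time 9, effort 9, value 49
Best: 75 marks.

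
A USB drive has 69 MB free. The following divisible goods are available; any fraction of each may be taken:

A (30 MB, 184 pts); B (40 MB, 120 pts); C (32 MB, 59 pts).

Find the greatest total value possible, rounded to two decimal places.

Take in order of value per unit:
- A (184/30 per unit): all 30 → value 184, running total 184.00
- B (120/40 per unit): 39 of 40 → value 39×120/40 = 117.0000, running total 301.00
Total 301.00.

301.00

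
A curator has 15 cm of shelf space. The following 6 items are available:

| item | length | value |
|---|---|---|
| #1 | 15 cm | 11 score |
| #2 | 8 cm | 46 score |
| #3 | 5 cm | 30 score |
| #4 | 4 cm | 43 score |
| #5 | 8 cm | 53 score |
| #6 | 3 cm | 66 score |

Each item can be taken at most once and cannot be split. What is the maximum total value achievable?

This is a 0/1 knapsack; check combinations near the capacity.
- #4+#5+#6: length 4+8+3=15, value 43+53+66=162
- #2+#4+#6: length 8+4+3=15, value 46+43+66=155
- #3+#4+#6: length 5+4+3=12, value 30+43+66=139
Best: 162 score.

162 score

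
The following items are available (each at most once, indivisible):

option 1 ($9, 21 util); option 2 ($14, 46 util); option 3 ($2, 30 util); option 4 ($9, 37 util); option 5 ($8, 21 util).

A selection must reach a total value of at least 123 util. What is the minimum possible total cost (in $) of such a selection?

33

Subsets with value ≥ 123, sorted by total cost:
- option 2+option 3+option 4+option 5: cost 33, value 134
- option 1+option 2+option 3+option 4: cost 34, value 134
- option 1+option 2+option 4+option 5: cost 40, value 125
Minimum cost: 33 $.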